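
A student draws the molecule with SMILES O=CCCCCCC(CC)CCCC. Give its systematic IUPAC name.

7-ethylundecanal

The longest carbon chain that includes the –CHO group has 11 carbons, so the parent hydride is undecane.
The highest-priority functional group is an aldehyde (terminal –CHO), so the name ends in -al.
Choose the numbering such that the aldehyde carbon is C-1 by definition.
That gives an ethyl group at C-7.
The name is 7-ethylundecanal.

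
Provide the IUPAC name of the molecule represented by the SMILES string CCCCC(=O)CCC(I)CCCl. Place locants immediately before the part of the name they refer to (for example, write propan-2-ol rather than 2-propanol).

10-chloro-8-iododecan-5-one

The longest carbon chain that includes the carbonyl has 10 carbons, so the parent hydride is decane.
The principal characteristic group is a ketone (C=O on an internal carbon), named with the suffix -one.
Number the chain so that numbering from this end puts the carbonyl group at C-5 rather than C-6.
That gives the carbonyl at C-5; a chloro group at C-10; an iodo group at C-8.
Substituent prefixes are cited in alphabetical order (multiplying prefixes like di-/tri- are ignored for ordering).
The name is 10-chloro-8-iododecan-5-one.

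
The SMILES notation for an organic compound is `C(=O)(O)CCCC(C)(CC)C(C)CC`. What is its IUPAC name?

The longest carbon chain that includes the –COOH group has 8 carbons, so the parent hydride is octane.
The highest-priority functional group is a carboxylic acid (terminal –COOH), so the name ends in -oic acid.
Choose the numbering such that the carboxylic acid carbon is C-1 by definition.
This places an ethyl group at C-5; methyl groups at C-5 and C-6.
Prefixes are listed alphabetically: ethyl, methyl.
Assembling the pieces gives 5-ethyl-5,6-dimethyloctanoic acid.

5-ethyl-5,6-dimethyloctanoic acid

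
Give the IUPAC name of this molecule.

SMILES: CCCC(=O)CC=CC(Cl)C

8-chloronon-6-en-4-one

The longest carbon chain that includes the carbonyl and the multiple bond has 9 carbons, so the parent hydride is nonane.
The highest-priority functional group is a ketone (C=O on an internal carbon), so the name ends in -one.
A C=C double bond in the chain gives the infix -ene-.
The numbering direction is chosen so that numbering from this end puts the carbonyl group at C-4 rather than C-6.
This places the carbonyl at C-4; the double bond between C-6 and C-7; a chloro group at C-8.
Putting it together: 8-chloronon-6-en-4-one.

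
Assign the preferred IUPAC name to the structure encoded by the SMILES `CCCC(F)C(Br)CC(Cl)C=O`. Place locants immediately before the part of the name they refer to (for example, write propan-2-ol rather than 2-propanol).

4-bromo-2-chloro-5-fluorooctanal

The longest carbon chain that includes the –CHO group has 8 carbons, so the parent hydride is octane.
An aldehyde (terminal –CHO) is the principal characteristic group, giving the suffix -al.
Number the chain so that the aldehyde carbon is C-1 by definition.
With this numbering: a bromo group at C-4; a chloro group at C-2; a fluoro group at C-5.
Substituent prefixes are cited in alphabetical order (multiplying prefixes like di-/tri- are ignored for ordering).
Assembling the pieces gives 4-bromo-2-chloro-5-fluorooctanal.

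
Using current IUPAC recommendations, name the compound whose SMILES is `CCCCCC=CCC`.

non-3-ene

The longest carbon chain that includes the multiple bond has 9 carbons, so the parent hydride is nonane.
There is one C=C double bond, indicated by the ending -ene.
Choose the numbering such that numbering from this end puts the double bond at C-3 rather than C-6.
This places the double bond between C-3 and C-4.
Assembling the pieces gives non-3-ene.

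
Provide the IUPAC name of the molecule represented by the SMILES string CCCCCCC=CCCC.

undec-4-ene

The longest chain bearing the multiple bond is 11 carbons long (undecane).
A C=C double bond in the chain gives the infix -ene-.
The numbering direction is chosen so that numbering from this end puts the double bond at C-4 rather than C-7.
With this numbering: the double bond between C-4 and C-5.
The name is undec-4-ene.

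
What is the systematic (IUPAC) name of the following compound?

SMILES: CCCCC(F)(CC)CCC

The longest carbon chain is 8 atoms: the parent is octane.
The numbering direction is chosen so that the substituent locant set {4,4} is lower than {5,5} at the first point of difference.
That gives an ethyl group at C-4; a fluoro group at C-4.
Prefixes are listed alphabetically: ethyl, fluoro.
Putting it together: 4-ethyl-4-fluorooctane.

4-ethyl-4-fluorooctane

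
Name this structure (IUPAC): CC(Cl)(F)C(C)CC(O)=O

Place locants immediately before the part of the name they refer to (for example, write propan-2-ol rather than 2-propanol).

4-chloro-4-fluoro-3-methylpentanoic acid

The longest carbon chain that includes the –COOH group has 5 carbons, so the parent hydride is pentane.
The highest-priority functional group is a carboxylic acid (terminal –COOH), so the name ends in -oic acid.
Choose the numbering such that the carboxylic acid carbon is C-1 by definition.
With this numbering: a chloro group at C-4; a fluoro group at C-4; a methyl group at C-3.
Prefixes are listed alphabetically: chloro, fluoro, methyl.
Putting it together: 4-chloro-4-fluoro-3-methylpentanoic acid.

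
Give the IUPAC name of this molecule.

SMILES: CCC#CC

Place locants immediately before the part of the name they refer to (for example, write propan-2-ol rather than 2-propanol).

pent-2-yne

Counting along the main chain through the multiple bond gives 5 carbons: the parent is pentane.
The chain contains a C≡C triple bond, so the unsaturation ending is -yne.
Choose the numbering such that numbering from this end puts the triple bond at C-2 rather than C-3.
That gives the triple bond between C-2 and C-3.
Assembling the pieces gives pent-2-yne.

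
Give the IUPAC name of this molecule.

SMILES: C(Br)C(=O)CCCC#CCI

The longest chain bearing the carbonyl and the multiple bond is 8 carbons long (octane).
The highest-priority functional group is a ketone (C=O on an internal carbon), so the name ends in -one.
A C≡C triple bond in the chain gives the infix -yne-.
Choose the numbering such that numbering from this end puts the carbonyl group at C-2 rather than C-7.
With this numbering: the carbonyl at C-2; the triple bond between C-6 and C-7; a bromo group at C-1; an iodo group at C-8.
Substituent prefixes are cited in alphabetical order (multiplying prefixes like di-/tri- are ignored for ordering).
The name is 1-bromo-8-iodooct-6-yn-2-one.

1-bromo-8-iodooct-6-yn-2-one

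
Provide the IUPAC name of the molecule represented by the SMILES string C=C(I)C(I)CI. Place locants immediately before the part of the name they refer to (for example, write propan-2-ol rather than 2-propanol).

The longest carbon chain that includes the multiple bond has 4 carbons, so the parent hydride is butane.
The chain contains a C=C double bond, so the unsaturation ending is -ene.
Number the chain so that numbering from this end puts the double bond at C-1 rather than C-3.
That gives the double bond between C-1 and C-2; iodo groups at C-2 and C-3 and C-4.
Putting it together: 2,3,4-triiodobut-1-ene.

2,3,4-triiodobut-1-ene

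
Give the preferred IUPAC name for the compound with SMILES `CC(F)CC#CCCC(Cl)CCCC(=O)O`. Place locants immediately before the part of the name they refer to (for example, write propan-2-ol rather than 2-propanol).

5-chloro-11-fluorododec-8-ynoic acid

Counting along the main chain through the –COOH group and the multiple bond gives 12 carbons: the parent is dodecane.
The highest-priority functional group is a carboxylic acid (terminal –COOH), so the name ends in -oic acid.
The chain contains a C≡C triple bond, so the unsaturation ending is -yne.
Number the chain so that the carboxylic acid carbon is C-1 by definition.
With this numbering: the triple bond between C-8 and C-9; a chloro group at C-5; a fluoro group at C-11.
Substituent prefixes are cited in alphabetical order (multiplying prefixes like di-/tri- are ignored for ordering).
The name is 5-chloro-11-fluorododec-8-ynoic acid.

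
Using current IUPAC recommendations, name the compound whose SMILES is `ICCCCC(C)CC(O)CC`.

Counting along the main chain through the –OH group gives 9 carbons: the parent is nonane.
An alcohol (–OH) is the principal characteristic group, giving the suffix -ol.
The numbering direction is chosen so that numbering from this end puts the hydroxyl group at C-3 rather than C-7.
That gives the hydroxyl at C-3; an iodo group at C-9; a methyl group at C-5.
The substituents are ordered alphabetically, ignoring any di-/tri- multipliers.
The name is 9-iodo-5-methylnonan-3-ol.

9-iodo-5-methylnonan-3-ol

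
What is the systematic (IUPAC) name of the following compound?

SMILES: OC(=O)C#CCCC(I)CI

The longest carbon chain that includes the –COOH group and the multiple bond has 7 carbons, so the parent hydride is heptane.
The principal characteristic group is a carboxylic acid (terminal –COOH), named with the suffix -oic acid.
The chain contains a C≡C triple bond, so the unsaturation ending is -yne.
The numbering direction is chosen so that the carboxylic acid carbon is C-1 by definition.
This places the triple bond between C-2 and C-3; iodo groups at C-6 and C-7.
Putting it together: 6,7-diiodohept-2-ynoic acid.

6,7-diiodohept-2-ynoic acid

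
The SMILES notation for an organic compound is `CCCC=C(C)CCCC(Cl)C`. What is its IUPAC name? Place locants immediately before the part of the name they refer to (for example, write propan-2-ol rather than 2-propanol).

9-chloro-5-methyldec-4-ene

The longest chain bearing the multiple bond is 10 carbons long (decane).
The chain contains a C=C double bond, so the unsaturation ending is -ene.
Number the chain so that numbering from this end puts the double bond at C-4 rather than C-6.
With this numbering: the double bond between C-4 and C-5; a chloro group at C-9; a methyl group at C-5.
Substituent prefixes are cited in alphabetical order (multiplying prefixes like di-/tri- are ignored for ordering).
Assembling the pieces gives 9-chloro-5-methyldec-4-ene.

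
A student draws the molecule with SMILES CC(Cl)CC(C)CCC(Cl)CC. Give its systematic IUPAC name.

The longest carbon chain is 9 atoms: the parent is nonane.
Number the chain so that the substituent locant set {2,4,7} is lower than {3,6,8} at the first point of difference.
That gives chloro groups at C-2 and C-7; a methyl group at C-4.
Substituent prefixes are cited in alphabetical order (multiplying prefixes like di-/tri- are ignored for ordering).
The name is 2,7-dichloro-4-methylnonane.

2,7-dichloro-4-methylnonane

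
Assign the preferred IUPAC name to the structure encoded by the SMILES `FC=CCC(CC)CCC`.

4-ethyl-1-fluorohept-1-ene

The longest chain bearing the multiple bond is 7 carbons long (heptane).
A C=C double bond in the chain gives the infix -ene-.
Number the chain so that numbering from this end puts the double bond at C-1 rather than C-6.
With this numbering: the double bond between C-1 and C-2; an ethyl group at C-4; a fluoro group at C-1.
Substituent prefixes are cited in alphabetical order (multiplying prefixes like di-/tri- are ignored for ordering).
Assembling the pieces gives 4-ethyl-1-fluorohept-1-ene.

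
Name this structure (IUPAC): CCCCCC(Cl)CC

3-chlorooctane

The parent chain contains 8 carbons (octane).
Number the chain so that the substituent locant set {3} is lower than {6} at the first point of difference.
That gives a chloro group at C-3.
Assembling the pieces gives 3-chlorooctane.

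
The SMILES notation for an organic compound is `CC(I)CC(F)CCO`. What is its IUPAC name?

3-fluoro-5-iodohexan-1-ol

Counting along the main chain through the –OH group gives 6 carbons: the parent is hexane.
The highest-priority functional group is an alcohol (–OH), so the name ends in -ol.
The numbering direction is chosen so that numbering from this end puts the hydroxyl group at C-1 rather than C-6.
With this numbering: the hydroxyl at C-1; a fluoro group at C-3; an iodo group at C-5.
The substituents are ordered alphabetically, ignoring any di-/tri- multipliers.
Putting it together: 3-fluoro-5-iodohexan-1-ol.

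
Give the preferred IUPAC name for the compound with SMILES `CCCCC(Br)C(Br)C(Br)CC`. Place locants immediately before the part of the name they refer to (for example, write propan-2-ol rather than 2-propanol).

The longest carbon chain is 9 atoms: the parent is nonane.
Number the chain so that the substituent locant set {3,4,5} is lower than {5,6,7} at the first point of difference.
This places bromo groups at C-3 and C-4 and C-5.
Putting it together: 3,4,5-tribromononane.

3,4,5-tribromononane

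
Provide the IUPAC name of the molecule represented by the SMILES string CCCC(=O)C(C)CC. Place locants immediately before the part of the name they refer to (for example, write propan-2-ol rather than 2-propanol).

3-methylheptan-4-one

The longest chain bearing the carbonyl is 7 carbons long (heptane).
The principal characteristic group is a ketone (C=O on an internal carbon), named with the suffix -one.
The numbering direction is chosen so that the substituent locant set {3} is lower than {5} at the first point of difference.
With this numbering: the carbonyl at C-4; a methyl group at C-3.
Assembling the pieces gives 3-methylheptan-4-one.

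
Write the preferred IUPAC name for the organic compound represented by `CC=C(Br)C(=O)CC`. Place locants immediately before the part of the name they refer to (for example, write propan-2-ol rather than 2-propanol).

The longest carbon chain that includes the carbonyl and the multiple bond has 6 carbons, so the parent hydride is hexane.
The highest-priority functional group is a ketone (C=O on an internal carbon), so the name ends in -one.
A C=C double bond in the chain gives the infix -ene-.
Number the chain so that numbering from this end puts the carbonyl group at C-3 rather than C-4.
With this numbering: the carbonyl at C-3; the double bond between C-4 and C-5; a bromo group at C-4.
Putting it together: 4-bromohex-4-en-3-one.

4-bromohex-4-en-3-one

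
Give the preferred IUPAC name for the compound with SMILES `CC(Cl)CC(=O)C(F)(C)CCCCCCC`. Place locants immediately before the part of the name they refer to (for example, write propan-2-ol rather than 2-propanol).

The longest chain bearing the carbonyl is 12 carbons long (dodecane).
The principal characteristic group is a ketone (C=O on an internal carbon), named with the suffix -one.
Choose the numbering such that numbering from this end puts the carbonyl group at C-4 rather than C-9.
That gives the carbonyl at C-4; a chloro group at C-2; a fluoro group at C-5; a methyl group at C-5.
Substituent prefixes are cited in alphabetical order (multiplying prefixes like di-/tri- are ignored for ordering).
Putting it together: 2-chloro-5-fluoro-5-methyldodecan-4-one.

2-chloro-5-fluoro-5-methyldodecan-4-one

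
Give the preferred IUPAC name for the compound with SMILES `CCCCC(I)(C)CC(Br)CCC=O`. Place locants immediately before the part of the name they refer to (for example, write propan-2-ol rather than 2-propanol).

4-bromo-6-iodo-6-methyldecanal

The longest carbon chain that includes the –CHO group has 10 carbons, so the parent hydride is decane.
The principal characteristic group is an aldehyde (terminal –CHO), named with the suffix -al.
Number the chain so that the aldehyde carbon is C-1 by definition.
That gives a bromo group at C-4; an iodo group at C-6; a methyl group at C-6.
Substituent prefixes are cited in alphabetical order (multiplying prefixes like di-/tri- are ignored for ordering).
Assembling the pieces gives 4-bromo-6-iodo-6-methyldecanal.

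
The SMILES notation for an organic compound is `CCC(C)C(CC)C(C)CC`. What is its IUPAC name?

The longest continuous carbon chain has 7 atoms, so the parent hydride is heptane.
The molecule is symmetric, so either numbering direction gives the same locants.
This places an ethyl group at C-4; methyl groups at C-3 and C-5.
Substituent prefixes are cited in alphabetical order (multiplying prefixes like di-/tri- are ignored for ordering).
Assembling the pieces gives 4-ethyl-3,5-dimethylheptane.

4-ethyl-3,5-dimethylheptane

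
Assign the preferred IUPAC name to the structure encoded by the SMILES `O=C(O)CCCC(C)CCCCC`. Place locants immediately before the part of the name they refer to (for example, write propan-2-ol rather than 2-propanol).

5-methyldecanoic acid

The longest chain bearing the –COOH group is 10 carbons long (decane).
The highest-priority functional group is a carboxylic acid (terminal –COOH), so the name ends in -oic acid.
Number the chain so that the carboxylic acid carbon is C-1 by definition.
That gives a methyl group at C-5.
The name is 5-methyldecanoic acid.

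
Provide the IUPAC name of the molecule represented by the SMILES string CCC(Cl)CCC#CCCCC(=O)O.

9-chloroundec-5-ynoic acid

The longest carbon chain that includes the –COOH group and the multiple bond has 11 carbons, so the parent hydride is undecane.
The highest-priority functional group is a carboxylic acid (terminal –COOH), so the name ends in -oic acid.
The chain contains a C≡C triple bond, so the unsaturation ending is -yne.
The numbering direction is chosen so that the carboxylic acid carbon is C-1 by definition.
With this numbering: the triple bond between C-5 and C-6; a chloro group at C-9.
Assembling the pieces gives 9-chloroundec-5-ynoic acid.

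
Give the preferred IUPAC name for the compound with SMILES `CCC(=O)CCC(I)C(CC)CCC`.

7-ethyl-6-iododecan-3-one

The longest chain bearing the carbonyl is 10 carbons long (decane).
The principal characteristic group is a ketone (C=O on an internal carbon), named with the suffix -one.
The numbering direction is chosen so that numbering from this end puts the carbonyl group at C-3 rather than C-8.
This places the carbonyl at C-3; an ethyl group at C-7; an iodo group at C-6.
Substituent prefixes are cited in alphabetical order (multiplying prefixes like di-/tri- are ignored for ordering).
Putting it together: 7-ethyl-6-iododecan-3-one.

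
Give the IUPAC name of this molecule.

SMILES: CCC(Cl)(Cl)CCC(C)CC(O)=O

The longest carbon chain that includes the –COOH group has 8 carbons, so the parent hydride is octane.
The highest-priority functional group is a carboxylic acid (terminal –COOH), so the name ends in -oic acid.
The numbering direction is chosen so that the carboxylic acid carbon is C-1 by definition.
With this numbering: two chloro groups at C-6; a methyl group at C-3.
Prefixes are listed alphabetically: chloro, methyl.
Putting it together: 6,6-dichloro-3-methyloctanoic acid.

6,6-dichloro-3-methyloctanoic acid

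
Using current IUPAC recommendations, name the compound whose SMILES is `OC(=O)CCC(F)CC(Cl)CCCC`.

The longest carbon chain that includes the –COOH group has 10 carbons, so the parent hydride is decane.
The highest-priority functional group is a carboxylic acid (terminal –COOH), so the name ends in -oic acid.
The numbering direction is chosen so that the carboxylic acid carbon is C-1 by definition.
That gives a chloro group at C-6; a fluoro group at C-4.
Prefixes are listed alphabetically: chloro, fluoro.
Putting it together: 6-chloro-4-fluorodecanoic acid.

6-chloro-4-fluorodecanoic acid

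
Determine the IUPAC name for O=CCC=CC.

pent-3-enal

The longest carbon chain that includes the –CHO group and the multiple bond has 5 carbons, so the parent hydride is pentane.
The highest-priority functional group is an aldehyde (terminal –CHO), so the name ends in -al.
There is one C=C double bond, indicated by the ending -ene.
Number the chain so that the aldehyde carbon is C-1 by definition.
This places the double bond between C-3 and C-4.
The name is pent-3-enal.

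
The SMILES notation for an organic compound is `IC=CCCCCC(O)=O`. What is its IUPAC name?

7-iodohept-6-enoic acid

The longest chain bearing the –COOH group and the multiple bond is 7 carbons long (heptane).
The principal characteristic group is a carboxylic acid (terminal –COOH), named with the suffix -oic acid.
A C=C double bond in the chain gives the infix -ene-.
The numbering direction is chosen so that the carboxylic acid carbon is C-1 by definition.
With this numbering: the double bond between C-6 and C-7; an iodo group at C-7.
Putting it together: 7-iodohept-6-enoic acid.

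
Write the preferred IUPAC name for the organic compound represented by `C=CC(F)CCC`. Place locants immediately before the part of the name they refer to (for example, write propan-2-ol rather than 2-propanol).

3-fluorohex-1-ene

The longest carbon chain that includes the multiple bond has 6 carbons, so the parent hydride is hexane.
A C=C double bond in the chain gives the infix -ene-.
The numbering direction is chosen so that numbering from this end puts the double bond at C-1 rather than C-5.
With this numbering: the double bond between C-1 and C-2; a fluoro group at C-3.
Assembling the pieces gives 3-fluorohex-1-ene.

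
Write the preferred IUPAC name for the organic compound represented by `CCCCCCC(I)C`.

2-iodooctane

The longest carbon chain is 8 atoms: the parent is octane.
The numbering direction is chosen so that the substituent locant set {2} is lower than {7} at the first point of difference.
That gives an iodo group at C-2.
The name is 2-iodooctane.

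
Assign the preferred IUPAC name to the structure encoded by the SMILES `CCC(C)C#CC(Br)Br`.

Counting along the main chain through the multiple bond gives 6 carbons: the parent is hexane.
There is one C≡C triple bond, indicated by the ending -yne.
Number the chain so that numbering from this end puts the triple bond at C-2 rather than C-4.
This places the triple bond between C-2 and C-3; two bromo groups at C-1; a methyl group at C-4.
Substituent prefixes are cited in alphabetical order (multiplying prefixes like di-/tri- are ignored for ordering).
Assembling the pieces gives 1,1-dibromo-4-methylhex-2-yne.

1,1-dibromo-4-methylhex-2-yne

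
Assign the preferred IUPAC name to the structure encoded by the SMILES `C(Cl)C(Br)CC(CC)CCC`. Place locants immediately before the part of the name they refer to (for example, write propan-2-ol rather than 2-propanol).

The longest carbon chain is 7 atoms: the parent is heptane.
Choose the numbering such that the substituent locant set {1,2,4} is lower than {4,6,7} at the first point of difference.
That gives a bromo group at C-2; a chloro group at C-1; an ethyl group at C-4.
Prefixes are listed alphabetically: bromo, chloro, ethyl.
Assembling the pieces gives 2-bromo-1-chloro-4-ethylheptane.

2-bromo-1-chloro-4-ethylheptane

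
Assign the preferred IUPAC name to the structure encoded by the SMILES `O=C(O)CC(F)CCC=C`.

Counting along the main chain through the –COOH group and the multiple bond gives 7 carbons: the parent is heptane.
The highest-priority functional group is a carboxylic acid (terminal –COOH), so the name ends in -oic acid.
The chain contains a C=C double bond, so the unsaturation ending is -ene.
Choose the numbering such that the carboxylic acid carbon is C-1 by definition.
With this numbering: the double bond between C-6 and C-7; a fluoro group at C-3.
Assembling the pieces gives 3-fluorohept-6-enoic acid.

3-fluorohept-6-enoic acid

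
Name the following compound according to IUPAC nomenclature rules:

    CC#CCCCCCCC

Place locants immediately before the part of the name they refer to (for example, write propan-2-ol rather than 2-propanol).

The longest carbon chain that includes the multiple bond has 10 carbons, so the parent hydride is decane.
There is one C≡C triple bond, indicated by the ending -yne.
Choose the numbering such that numbering from this end puts the triple bond at C-2 rather than C-8.
With this numbering: the triple bond between C-2 and C-3.
Assembling the pieces gives dec-2-yne.

dec-2-yne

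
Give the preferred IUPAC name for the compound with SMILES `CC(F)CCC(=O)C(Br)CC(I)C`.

The longest carbon chain that includes the carbonyl has 9 carbons, so the parent hydride is nonane.
The highest-priority functional group is a ketone (C=O on an internal carbon), so the name ends in -one.
Number the chain so that the substituent locant set {2,4,8} is lower than {2,6,8} at the first point of difference.
With this numbering: the carbonyl at C-5; a bromo group at C-4; a fluoro group at C-8; an iodo group at C-2.
Prefixes are listed alphabetically: bromo, fluoro, iodo.
Assembling the pieces gives 4-bromo-8-fluoro-2-iodononan-5-one.

4-bromo-8-fluoro-2-iodononan-5-one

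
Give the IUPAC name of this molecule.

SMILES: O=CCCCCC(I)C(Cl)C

Counting along the main chain through the –CHO group gives 8 carbons: the parent is octane.
The highest-priority functional group is an aldehyde (terminal –CHO), so the name ends in -al.
Number the chain so that the aldehyde carbon is C-1 by definition.
That gives a chloro group at C-7; an iodo group at C-6.
Substituent prefixes are cited in alphabetical order (multiplying prefixes like di-/tri- are ignored for ordering).
The name is 7-chloro-6-iodooctanal.

7-chloro-6-iodooctanal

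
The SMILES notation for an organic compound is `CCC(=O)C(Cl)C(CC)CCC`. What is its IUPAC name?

Counting along the main chain through the carbonyl gives 8 carbons: the parent is octane.
The highest-priority functional group is a ketone (C=O on an internal carbon), so the name ends in -one.
Choose the numbering such that numbering from this end puts the carbonyl group at C-3 rather than C-6.
That gives the carbonyl at C-3; a chloro group at C-4; an ethyl group at C-5.
Substituent prefixes are cited in alphabetical order (multiplying prefixes like di-/tri- are ignored for ordering).
Assembling the pieces gives 4-chloro-5-ethyloctan-3-one.

4-chloro-5-ethyloctan-3-one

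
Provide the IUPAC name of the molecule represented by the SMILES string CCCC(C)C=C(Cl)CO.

2-chloro-4-methylhept-2-en-1-ol

The longest chain bearing the –OH group and the multiple bond is 7 carbons long (heptane).
An alcohol (–OH) is the principal characteristic group, giving the suffix -ol.
The chain contains a C=C double bond, so the unsaturation ending is -ene.
Number the chain so that numbering from this end puts the hydroxyl group at C-1 rather than C-7.
That gives the hydroxyl at C-1; the double bond between C-2 and C-3; a chloro group at C-2; a methyl group at C-4.
Substituent prefixes are cited in alphabetical order (multiplying prefixes like di-/tri- are ignored for ordering).
Putting it together: 2-chloro-4-methylhept-2-en-1-ol.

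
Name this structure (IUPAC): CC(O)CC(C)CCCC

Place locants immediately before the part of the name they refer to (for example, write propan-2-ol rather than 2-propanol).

The longest chain bearing the –OH group is 8 carbons long (octane).
An alcohol (–OH) is the principal characteristic group, giving the suffix -ol.
The numbering direction is chosen so that numbering from this end puts the hydroxyl group at C-2 rather than C-7.
That gives the hydroxyl at C-2; a methyl group at C-4.
Assembling the pieces gives 4-methyloctan-2-ol.

4-methyloctan-2-ol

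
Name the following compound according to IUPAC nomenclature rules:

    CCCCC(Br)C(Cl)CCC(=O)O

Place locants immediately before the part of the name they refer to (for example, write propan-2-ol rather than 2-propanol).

The longest chain bearing the –COOH group is 9 carbons long (nonane).
The principal characteristic group is a carboxylic acid (terminal –COOH), named with the suffix -oic acid.
Choose the numbering such that the carboxylic acid carbon is C-1 by definition.
With this numbering: a bromo group at C-5; a chloro group at C-4.
The substituents are ordered alphabetically, ignoring any di-/tri- multipliers.
Putting it together: 5-bromo-4-chlorononanoic acid.

5-bromo-4-chlorononanoic acid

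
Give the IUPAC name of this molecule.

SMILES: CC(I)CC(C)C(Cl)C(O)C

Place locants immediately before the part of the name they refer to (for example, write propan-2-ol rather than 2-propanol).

3-chloro-6-iodo-4-methylheptan-2-ol

The longest chain bearing the –OH group is 7 carbons long (heptane).
An alcohol (–OH) is the principal characteristic group, giving the suffix -ol.
The numbering direction is chosen so that numbering from this end puts the hydroxyl group at C-2 rather than C-6.
That gives the hydroxyl at C-2; a chloro group at C-3; an iodo group at C-6; a methyl group at C-4.
Substituent prefixes are cited in alphabetical order (multiplying prefixes like di-/tri- are ignored for ordering).
Assembling the pieces gives 3-chloro-6-iodo-4-methylheptan-2-ol.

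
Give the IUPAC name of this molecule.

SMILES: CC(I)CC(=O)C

Counting along the main chain through the carbonyl gives 5 carbons: the parent is pentane.
A ketone (C=O on an internal carbon) is the principal characteristic group, giving the suffix -one.
Choose the numbering such that numbering from this end puts the carbonyl group at C-2 rather than C-4.
That gives the carbonyl at C-2; an iodo group at C-4.
The name is 4-iodopentan-2-one.

4-iodopentan-2-one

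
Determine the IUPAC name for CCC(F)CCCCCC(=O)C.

The longest chain bearing the carbonyl is 10 carbons long (decane).
A ketone (C=O on an internal carbon) is the principal characteristic group, giving the suffix -one.
Number the chain so that numbering from this end puts the carbonyl group at C-2 rather than C-9.
That gives the carbonyl at C-2; a fluoro group at C-8.
Assembling the pieces gives 8-fluorodecan-2-one.

8-fluorodecan-2-one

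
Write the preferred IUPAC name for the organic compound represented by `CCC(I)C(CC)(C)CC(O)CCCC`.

The longest chain bearing the –OH group is 10 carbons long (decane).
The highest-priority functional group is an alcohol (–OH), so the name ends in -ol.
Number the chain so that numbering from this end puts the hydroxyl group at C-5 rather than C-6.
With this numbering: the hydroxyl at C-5; an ethyl group at C-7; an iodo group at C-8; a methyl group at C-7.
Substituent prefixes are cited in alphabetical order (multiplying prefixes like di-/tri- are ignored for ordering).
The name is 7-ethyl-8-iodo-7-methyldecan-5-ol.

7-ethyl-8-iodo-7-methyldecan-5-ol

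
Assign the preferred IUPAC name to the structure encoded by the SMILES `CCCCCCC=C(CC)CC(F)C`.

The longest carbon chain that includes the multiple bond has 11 carbons, so the parent hydride is undecane.
The chain contains a C=C double bond, so the unsaturation ending is -ene.
The numbering direction is chosen so that numbering from this end puts the double bond at C-4 rather than C-7.
With this numbering: the double bond between C-4 and C-5; an ethyl group at C-4; a fluoro group at C-2.
Prefixes are listed alphabetically: ethyl, fluoro.
The name is 4-ethyl-2-fluoroundec-4-ene.

4-ethyl-2-fluoroundec-4-ene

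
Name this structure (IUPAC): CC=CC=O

but-2-enal

The longest carbon chain that includes the –CHO group and the multiple bond has 4 carbons, so the parent hydride is butane.
An aldehyde (terminal –CHO) is the principal characteristic group, giving the suffix -al.
A C=C double bond in the chain gives the infix -ene-.
The numbering direction is chosen so that the aldehyde carbon is C-1 by definition.
This places the double bond between C-2 and C-3.
The name is but-2-enal.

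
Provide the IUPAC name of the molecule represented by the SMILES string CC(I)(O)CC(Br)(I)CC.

The longest carbon chain that includes the –OH group has 6 carbons, so the parent hydride is hexane.
An alcohol (–OH) is the principal characteristic group, giving the suffix -ol.
Choose the numbering such that numbering from this end puts the hydroxyl group at C-2 rather than C-5.
That gives the hydroxyl at C-2; a bromo group at C-4; iodo groups at C-2 and C-4.
Prefixes are listed alphabetically: bromo, iodo.
The name is 4-bromo-2,4-diiodohexan-2-ol.

4-bromo-2,4-diiodohexan-2-ol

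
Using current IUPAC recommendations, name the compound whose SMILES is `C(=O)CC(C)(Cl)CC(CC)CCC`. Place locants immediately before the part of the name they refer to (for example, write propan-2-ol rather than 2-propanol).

3-chloro-5-ethyl-3-methyloctanal

The longest chain bearing the –CHO group is 8 carbons long (octane).
The highest-priority functional group is an aldehyde (terminal –CHO), so the name ends in -al.
The numbering direction is chosen so that the aldehyde carbon is C-1 by definition.
This places a chloro group at C-3; an ethyl group at C-5; a methyl group at C-3.
Substituent prefixes are cited in alphabetical order (multiplying prefixes like di-/tri- are ignored for ordering).
Putting it together: 3-chloro-5-ethyl-3-methyloctanal.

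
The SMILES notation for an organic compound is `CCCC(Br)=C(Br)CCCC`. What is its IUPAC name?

The longest chain bearing the multiple bond is 9 carbons long (nonane).
The chain contains a C=C double bond, so the unsaturation ending is -ene.
Choose the numbering such that numbering from this end puts the double bond at C-4 rather than C-5.
This places the double bond between C-4 and C-5; bromo groups at C-4 and C-5.
The name is 4,5-dibromonon-4-ene.

4,5-dibromonon-4-ene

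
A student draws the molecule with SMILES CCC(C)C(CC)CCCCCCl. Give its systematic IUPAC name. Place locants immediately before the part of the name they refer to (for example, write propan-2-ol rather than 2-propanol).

1-chloro-6-ethyl-7-methylnonane

The longest carbon chain is 9 atoms: the parent is nonane.
Number the chain so that the substituent locant set {1,6,7} is lower than {3,4,9} at the first point of difference.
That gives a chloro group at C-1; an ethyl group at C-6; a methyl group at C-7.
The substituents are ordered alphabetically, ignoring any di-/tri- multipliers.
The name is 1-chloro-6-ethyl-7-methylnonane.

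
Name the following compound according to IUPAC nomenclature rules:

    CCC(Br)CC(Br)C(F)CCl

The parent chain contains 7 carbons (heptane).
Number the chain so that the substituent locant set {1,2,3,5} is lower than {3,5,6,7} at the first point of difference.
This places bromo groups at C-3 and C-5; a chloro group at C-1; a fluoro group at C-2.
The substituents are ordered alphabetically, ignoring any di-/tri- multipliers.
The name is 3,5-dibromo-1-chloro-2-fluoroheptane.

3,5-dibromo-1-chloro-2-fluoroheptane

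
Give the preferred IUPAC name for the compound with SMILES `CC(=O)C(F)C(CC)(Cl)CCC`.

4-chloro-4-ethyl-3-fluoroheptan-2-one

Counting along the main chain through the carbonyl gives 7 carbons: the parent is heptane.
A ketone (C=O on an internal carbon) is the principal characteristic group, giving the suffix -one.
The numbering direction is chosen so that numbering from this end puts the carbonyl group at C-2 rather than C-6.
This places the carbonyl at C-2; a chloro group at C-4; an ethyl group at C-4; a fluoro group at C-3.
Prefixes are listed alphabetically: chloro, ethyl, fluoro.
Putting it together: 4-chloro-4-ethyl-3-fluoroheptan-2-one.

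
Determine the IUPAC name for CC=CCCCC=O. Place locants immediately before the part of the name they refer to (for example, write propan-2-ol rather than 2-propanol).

hept-5-enal

Counting along the main chain through the –CHO group and the multiple bond gives 7 carbons: the parent is heptane.
An aldehyde (terminal –CHO) is the principal characteristic group, giving the suffix -al.
There is one C=C double bond, indicated by the ending -ene.
Choose the numbering such that the aldehyde carbon is C-1 by definition.
With this numbering: the double bond between C-5 and C-6.
Assembling the pieces gives hept-5-enal.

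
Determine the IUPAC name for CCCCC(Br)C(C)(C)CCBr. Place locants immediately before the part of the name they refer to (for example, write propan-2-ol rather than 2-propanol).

1,4-dibromo-3,3-dimethyloctane

The longest carbon chain is 8 atoms: the parent is octane.
Choose the numbering such that the substituent locant set {1,3,3,4} is lower than {5,6,6,8} at the first point of difference.
That gives bromo groups at C-1 and C-4; two methyl groups at C-3.
The substituents are ordered alphabetically, ignoring any di-/tri- multipliers.
The name is 1,4-dibromo-3,3-dimethyloctane.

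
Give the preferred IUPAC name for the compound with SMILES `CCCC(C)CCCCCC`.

4-methyldecane

The longest continuous carbon chain has 10 atoms, so the parent hydride is decane.
Number the chain so that the substituent locant set {4} is lower than {7} at the first point of difference.
With this numbering: a methyl group at C-4.
Assembling the pieces gives 4-methyldecane.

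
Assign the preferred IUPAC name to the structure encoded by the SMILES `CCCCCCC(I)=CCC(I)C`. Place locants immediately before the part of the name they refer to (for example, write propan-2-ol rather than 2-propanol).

2,5-diiodoundec-4-ene

Counting along the main chain through the multiple bond gives 11 carbons: the parent is undecane.
There is one C=C double bond, indicated by the ending -ene.
Choose the numbering such that numbering from this end puts the double bond at C-4 rather than C-7.
With this numbering: the double bond between C-4 and C-5; iodo groups at C-2 and C-5.
Putting it together: 2,5-diiodoundec-4-ene.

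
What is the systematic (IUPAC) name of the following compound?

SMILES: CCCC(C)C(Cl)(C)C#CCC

The longest carbon chain that includes the multiple bond has 9 carbons, so the parent hydride is nonane.
A C≡C triple bond in the chain gives the infix -yne-.
Number the chain so that numbering from this end puts the triple bond at C-3 rather than C-6.
That gives the triple bond between C-3 and C-4; a chloro group at C-5; methyl groups at C-5 and C-6.
Substituent prefixes are cited in alphabetical order (multiplying prefixes like di-/tri- are ignored for ordering).
Putting it together: 5-chloro-5,6-dimethylnon-3-yne.

5-chloro-5,6-dimethylnon-3-yne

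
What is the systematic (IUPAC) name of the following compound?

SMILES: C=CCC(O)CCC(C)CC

7-methylnon-1-en-4-ol

Counting along the main chain through the –OH group and the multiple bond gives 9 carbons: the parent is nonane.
An alcohol (–OH) is the principal characteristic group, giving the suffix -ol.
A C=C double bond in the chain gives the infix -ene-.
The numbering direction is chosen so that numbering from this end puts the hydroxyl group at C-4 rather than C-6.
With this numbering: the hydroxyl at C-4; the double bond between C-1 and C-2; a methyl group at C-7.
Assembling the pieces gives 7-methylnon-1-en-4-ol.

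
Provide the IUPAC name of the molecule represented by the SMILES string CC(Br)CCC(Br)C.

The longest carbon chain is 6 atoms: the parent is hexane.
The molecule is symmetric, so either numbering direction gives the same locants.
That gives bromo groups at C-2 and C-5.
Putting it together: 2,5-dibromohexane.

2,5-dibromohexane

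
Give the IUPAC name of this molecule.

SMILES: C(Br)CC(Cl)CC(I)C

The longest carbon chain is 6 atoms: the parent is hexane.
The numbering direction is chosen so that the substituent locant set {1,3,5} is lower than {2,4,6} at the first point of difference.
That gives a bromo group at C-1; a chloro group at C-3; an iodo group at C-5.
Prefixes are listed alphabetically: bromo, chloro, iodo.
Putting it together: 1-bromo-3-chloro-5-iodohexane.

1-bromo-3-chloro-5-iodohexane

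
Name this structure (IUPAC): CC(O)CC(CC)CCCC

The longest chain bearing the –OH group is 8 carbons long (octane).
An alcohol (–OH) is the principal characteristic group, giving the suffix -ol.
Number the chain so that numbering from this end puts the hydroxyl group at C-2 rather than C-7.
This places the hydroxyl at C-2; an ethyl group at C-4.
Putting it together: 4-ethyloctan-2-ol.

4-ethyloctan-2-ol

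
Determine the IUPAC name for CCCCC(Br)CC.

The longest carbon chain is 7 atoms: the parent is heptane.
The numbering direction is chosen so that the substituent locant set {3} is lower than {5} at the first point of difference.
This places a bromo group at C-3.
Putting it together: 3-bromoheptane.

3-bromoheptane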